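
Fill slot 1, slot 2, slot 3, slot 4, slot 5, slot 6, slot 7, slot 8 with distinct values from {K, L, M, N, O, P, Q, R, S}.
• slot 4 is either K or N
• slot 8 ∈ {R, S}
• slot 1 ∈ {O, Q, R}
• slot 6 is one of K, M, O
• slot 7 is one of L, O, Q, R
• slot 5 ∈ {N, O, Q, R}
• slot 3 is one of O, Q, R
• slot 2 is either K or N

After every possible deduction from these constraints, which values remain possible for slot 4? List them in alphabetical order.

The 8 variables together cover exactly {K, L, M, N, O, Q, R, S} — 8 values for 8 variables — and L appears only in slot 7's list, so slot 7 = L.
The 7 still-open variables draw from only 7 values {K, M, N, O, Q, R, S}, so each is used; only slot 6 can be M, hence slot 6 = M.
Among the 6 still-open variables, S fits only slot 8 (and all 6 values in {K, N, O, Q, R, S} must be used), so slot 8 = S.
slot 2 and slot 4 share exactly the 2 values {K, N}; by pigeonhole those values go to them, so strike K, N from slot 5.
No further eliminations apply; slot 4 can still be any of K, N.

K, N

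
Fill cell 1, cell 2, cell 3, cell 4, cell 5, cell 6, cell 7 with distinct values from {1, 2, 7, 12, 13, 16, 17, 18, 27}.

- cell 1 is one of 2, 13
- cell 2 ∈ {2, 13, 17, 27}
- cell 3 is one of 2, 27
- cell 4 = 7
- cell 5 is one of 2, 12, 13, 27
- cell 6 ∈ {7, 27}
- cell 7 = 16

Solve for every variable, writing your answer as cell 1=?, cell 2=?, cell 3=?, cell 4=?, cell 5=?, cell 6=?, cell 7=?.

cell 1=13, cell 2=17, cell 3=2, cell 4=7, cell 5=12, cell 6=27, cell 7=16

cell 4 has just one choice, so cell 4 = 7. Remove 7 from cell 6.
cell 6 has just one choice, so cell 6 = 27. Remove 27 from cell 2, cell 3, cell 5.
cell 7's domain is down to {16}, so cell 7 = 16.
That leaves cell 3 = 2. So cell 1, cell 2, cell 5 can't be 2.
cell 1 has just one choice, so cell 1 = 13. So cell 2, cell 5 can't be 13.
cell 2 must be 17 (only option left).
cell 5's domain is down to {12}, so cell 5 = 12.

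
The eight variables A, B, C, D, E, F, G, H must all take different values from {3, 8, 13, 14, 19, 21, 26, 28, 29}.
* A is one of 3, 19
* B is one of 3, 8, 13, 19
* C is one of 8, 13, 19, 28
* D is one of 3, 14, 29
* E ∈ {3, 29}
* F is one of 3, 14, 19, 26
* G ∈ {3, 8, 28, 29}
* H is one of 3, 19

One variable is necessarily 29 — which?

Among the 8 variables, 26 fits only F (and all 8 values in {3, 8, 13, 14, 19, 26, 28, 29} must be used), so F = 26.
The 7 still-open variables together cover exactly {3, 8, 13, 14, 19, 28, 29} — 7 values for 7 variables — and 14 appears only in D's list, so D = 14.
A and H share exactly the 2 values {3, 19}; by pigeonhole those values go to them, so strike 3, 19 from B, C, E, G.
So 29 goes to E.

E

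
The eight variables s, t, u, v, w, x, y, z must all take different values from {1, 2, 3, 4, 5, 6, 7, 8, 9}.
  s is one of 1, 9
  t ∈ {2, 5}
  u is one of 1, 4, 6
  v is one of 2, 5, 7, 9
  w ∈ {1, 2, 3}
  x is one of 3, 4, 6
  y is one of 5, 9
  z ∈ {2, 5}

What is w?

3

The 8 variables draw from only 8 values {1, 2, 3, 4, 5, 6, 7, 9}, so each is used; only v can be 7, hence v = 7.
t and z between them cover only {2, 5} — a naked pair. Remove those values from w, y.
That leaves y = 9. Remove 9 from s.
s's domain is down to {1}, so s = 1. Strike 1 from u, w.
So w = 3.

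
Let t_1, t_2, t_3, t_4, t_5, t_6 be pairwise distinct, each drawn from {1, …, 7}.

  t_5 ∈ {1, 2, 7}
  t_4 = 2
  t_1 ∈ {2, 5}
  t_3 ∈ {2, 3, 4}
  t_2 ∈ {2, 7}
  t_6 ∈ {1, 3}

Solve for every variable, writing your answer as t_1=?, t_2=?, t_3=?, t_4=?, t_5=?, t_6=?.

t_1=5, t_2=7, t_3=4, t_4=2, t_5=1, t_6=3

t_4 has just one choice, so t_4 = 2. Remove 2 from t_1, t_2, t_3, t_5.
t_1 has just one choice, so t_1 = 5.
That leaves t_2 = 7. Strike 7 from t_5.
t_5 must be 1 (only option left). So t_6 can't be 1.
t_6 must be 3 (only option left). Eliminate 3 elsewhere: t_3.
t_3 must be 4 (only option left).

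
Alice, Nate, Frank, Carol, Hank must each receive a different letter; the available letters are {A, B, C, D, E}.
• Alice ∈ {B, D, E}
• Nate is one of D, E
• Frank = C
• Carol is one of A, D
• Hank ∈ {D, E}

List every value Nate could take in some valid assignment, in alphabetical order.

Frank must be C (only option left).
Among the 4 still-open variables, A fits only Carol (and all 4 values in {A, B, D, E} must be used), so Carol = A.
The 3 still-open variables draw from only 3 values {B, D, E}, so each is used; only Alice can be B, hence Alice = B.
No further eliminations apply; Nate can still be any of D, E.

D, E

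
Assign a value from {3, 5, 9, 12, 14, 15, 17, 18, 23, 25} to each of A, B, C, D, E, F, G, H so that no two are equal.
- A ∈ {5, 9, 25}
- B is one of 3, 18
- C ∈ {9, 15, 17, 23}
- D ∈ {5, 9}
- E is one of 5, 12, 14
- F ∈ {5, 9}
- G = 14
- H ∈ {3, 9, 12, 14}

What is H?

3

G's domain is down to {14}, so G = 14. Eliminate 14 elsewhere: E, H.
The 2 variables D and F are confined to {5, 9}, which locks those values in; drop them from A, C, E, H.
A must be 25 (only option left).
E must be 12 (only option left). Strike 12 from H.
So H = 3.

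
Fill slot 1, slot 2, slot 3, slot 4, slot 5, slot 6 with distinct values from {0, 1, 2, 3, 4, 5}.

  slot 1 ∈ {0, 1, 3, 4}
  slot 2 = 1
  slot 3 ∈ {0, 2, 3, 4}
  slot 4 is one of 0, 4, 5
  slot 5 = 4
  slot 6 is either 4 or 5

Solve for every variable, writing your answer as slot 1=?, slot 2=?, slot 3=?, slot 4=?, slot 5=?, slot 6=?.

slot 1=3, slot 2=1, slot 3=2, slot 4=0, slot 5=4, slot 6=5

slot 2's domain is down to {1}, so slot 2 = 1. Eliminate 1 elsewhere: slot 1.
slot 5's domain is down to {4}, so slot 5 = 4. Strike 4 from slot 1, slot 3, slot 4, slot 6.
slot 6 has just one choice, so slot 6 = 5. So slot 4 can't be 5.
slot 4's domain is down to {0}, so slot 4 = 0. Strike 0 from slot 1, slot 3.
slot 1 has just one choice, so slot 1 = 3. Eliminate 3 elsewhere: slot 3.
slot 3 must be 2 (only option left).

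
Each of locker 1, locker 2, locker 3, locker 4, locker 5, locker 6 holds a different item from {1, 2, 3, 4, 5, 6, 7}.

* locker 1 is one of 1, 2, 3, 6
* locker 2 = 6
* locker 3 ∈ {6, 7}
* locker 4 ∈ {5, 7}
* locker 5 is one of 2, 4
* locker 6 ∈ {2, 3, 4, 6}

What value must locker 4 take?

5

locker 2 must be 6 (only option left). Strike 6 from locker 1, locker 3, locker 6.
locker 3 has just one choice, so locker 3 = 7. Remove 7 from locker 4.
So locker 4 = 5.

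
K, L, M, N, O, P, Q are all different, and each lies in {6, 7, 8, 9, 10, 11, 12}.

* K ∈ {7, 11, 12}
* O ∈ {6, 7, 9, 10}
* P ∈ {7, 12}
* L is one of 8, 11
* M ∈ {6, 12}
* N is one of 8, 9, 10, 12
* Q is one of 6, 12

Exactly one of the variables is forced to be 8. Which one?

L

The 2 variables M and Q are confined to {6, 12}, which locks those values in; drop them from K, N, O, P.
P has just one choice, so P = 7. So K, O can't be 7.
K's domain is down to {11}, so K = 11. Remove 11 from L.
So 8 goes to L.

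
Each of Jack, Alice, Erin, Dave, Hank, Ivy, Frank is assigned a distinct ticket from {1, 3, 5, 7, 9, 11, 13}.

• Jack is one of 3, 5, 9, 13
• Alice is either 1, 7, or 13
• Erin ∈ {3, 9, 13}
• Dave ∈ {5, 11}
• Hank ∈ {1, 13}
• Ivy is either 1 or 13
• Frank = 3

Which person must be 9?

Erin

Frank must be 3 (only option left). Strike 3 from Jack, Erin.
The 6 still-open variables draw from only 6 values {1, 5, 7, 9, 11, 13}, so each is used; only Alice can be 7, hence Alice = 7.
The 5 still-open variables draw from only 5 values {1, 5, 9, 11, 13}, so each is used; only Dave can be 11, hence Dave = 11.
The 4 still-open variables draw from only 4 values {1, 5, 9, 13}, so each is used; only Jack can be 5, hence Jack = 5.
Among the 3 still-open variables, 9 fits only Erin (and all 3 values in {1, 9, 13} must be used), so Erin = 9.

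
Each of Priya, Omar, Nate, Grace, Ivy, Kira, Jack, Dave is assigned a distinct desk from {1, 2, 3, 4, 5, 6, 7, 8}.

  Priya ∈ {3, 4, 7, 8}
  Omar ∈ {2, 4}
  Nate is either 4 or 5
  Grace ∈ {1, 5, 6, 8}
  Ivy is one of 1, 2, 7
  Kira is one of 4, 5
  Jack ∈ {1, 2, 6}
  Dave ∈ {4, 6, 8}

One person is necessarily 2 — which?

Omar

Among the 8 variables, 3 fits only Priya (and all 8 values in {1, 2, 3, 4, 5, 6, 7, 8} must be used), so Priya = 3.
Among the 7 still-open variables, 7 fits only Ivy (and all 7 values in {1, 2, 4, 5, 6, 7, 8} must be used), so Ivy = 7.
Nate and Kira between them cover only {4, 5} — a naked pair. Remove those values from Omar, Grace, Dave.
So 2 goes to Omar.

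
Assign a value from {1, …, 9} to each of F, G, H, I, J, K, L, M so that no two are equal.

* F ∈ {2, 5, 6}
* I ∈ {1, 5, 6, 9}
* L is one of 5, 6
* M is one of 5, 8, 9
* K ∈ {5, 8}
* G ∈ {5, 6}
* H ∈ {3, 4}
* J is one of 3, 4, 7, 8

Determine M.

G and L between them cover only {5, 6} — a naked pair. Remove those values from F, I, K, M.
F must be 2 (only option left).
K's domain is down to {8}, so K = 8. Remove 8 from J, M.
So M = 9.

9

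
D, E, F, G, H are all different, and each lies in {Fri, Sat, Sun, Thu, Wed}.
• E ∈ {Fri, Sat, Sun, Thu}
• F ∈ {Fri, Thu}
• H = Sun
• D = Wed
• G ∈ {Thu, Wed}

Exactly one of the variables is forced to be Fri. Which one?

D must be Wed (only option left). Strike Wed from G.
G's domain is down to {Thu}, so G = Thu. Strike Thu from E, F.
So Fri goes to F.

F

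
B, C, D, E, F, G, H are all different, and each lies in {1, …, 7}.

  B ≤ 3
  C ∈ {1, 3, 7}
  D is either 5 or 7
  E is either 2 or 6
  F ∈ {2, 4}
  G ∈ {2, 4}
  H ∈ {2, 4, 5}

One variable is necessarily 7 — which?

D

The 7 variables draw from only 7 values {1, 2, 3, 4, 5, 6, 7}, so each is used; only E can be 6, hence E = 6.
F and G share exactly the 2 values {2, 4}; by pigeonhole those values go to them, so strike 2, 4 from B, H.
H must be 5 (only option left). Remove 5 from D.
So 7 goes to D.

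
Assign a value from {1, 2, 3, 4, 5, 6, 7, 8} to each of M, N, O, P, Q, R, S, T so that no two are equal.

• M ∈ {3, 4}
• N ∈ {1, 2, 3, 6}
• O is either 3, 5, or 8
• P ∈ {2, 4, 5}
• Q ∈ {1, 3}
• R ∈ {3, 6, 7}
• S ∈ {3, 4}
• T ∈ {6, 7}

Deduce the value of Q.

1

The 8 variables together cover exactly {1, 2, 3, 4, 5, 6, 7, 8} — 8 values for 8 variables — and 8 appears only in O's list, so O = 8.
Among the 7 still-open variables, 5 fits only P (and all 7 values in {1, 2, 3, 4, 5, 6, 7} must be used), so P = 5.
The 6 still-open variables together cover exactly {1, 2, 3, 4, 6, 7} — 6 values for 6 variables — and 2 appears only in N's list, so N = 2.
The 5 still-open variables draw from only 5 values {1, 3, 4, 6, 7}, so each is used; only Q can be 1, hence Q = 1.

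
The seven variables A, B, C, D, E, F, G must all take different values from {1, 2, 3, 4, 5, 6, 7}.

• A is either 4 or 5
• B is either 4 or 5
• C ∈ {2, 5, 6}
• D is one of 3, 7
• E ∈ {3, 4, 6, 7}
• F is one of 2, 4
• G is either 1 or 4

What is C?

6

Among the 7 variables, 1 fits only G (and all 7 values in {1, 2, 3, 4, 5, 6, 7} must be used), so G = 1.
A and B share exactly the 2 values {4, 5}; by pigeonhole those values go to them, so strike 4, 5 from C, E, F.
F's domain is down to {2}, so F = 2. So C can't be 2.
So C = 6.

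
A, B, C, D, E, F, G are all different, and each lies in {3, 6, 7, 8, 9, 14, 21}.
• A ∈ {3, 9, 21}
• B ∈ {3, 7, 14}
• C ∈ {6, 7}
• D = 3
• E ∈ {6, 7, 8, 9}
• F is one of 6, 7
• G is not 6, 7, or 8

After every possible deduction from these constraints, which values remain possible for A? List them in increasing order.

9, 21

D must be 3 (only option left). Remove 3 from A, B, G.
The 6 still-open variables draw from only 6 values {6, 7, 8, 9, 14, 21}, so each is used; only E can be 8, hence E = 8.
C and F share exactly the 2 values {6, 7}; by pigeonhole those values go to them, so strike 6, 7 from B.
B has just one choice, so B = 14. Strike 14 from G.
No further eliminations apply; A can still be any of 9, 21.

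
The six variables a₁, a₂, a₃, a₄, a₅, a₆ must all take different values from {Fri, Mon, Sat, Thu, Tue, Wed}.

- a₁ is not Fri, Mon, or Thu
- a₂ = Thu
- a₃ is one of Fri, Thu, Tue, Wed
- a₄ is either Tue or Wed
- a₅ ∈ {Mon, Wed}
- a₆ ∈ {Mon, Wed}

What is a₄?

a₂'s domain is down to {Thu}, so a₂ = Thu. Remove Thu from a₃.
The 5 still-open variables draw from only 5 values {Fri, Mon, Sat, Tue, Wed}, so each is used; only a₃ can be Fri, hence a₃ = Fri.
The 4 still-open variables draw from only 4 values {Mon, Sat, Tue, Wed}, so each is used; only a₁ can be Sat, hence a₁ = Sat.
Among the 3 still-open variables, Tue fits only a₄ (and all 3 values in {Mon, Tue, Wed} must be used), so a₄ = Tue.

Tue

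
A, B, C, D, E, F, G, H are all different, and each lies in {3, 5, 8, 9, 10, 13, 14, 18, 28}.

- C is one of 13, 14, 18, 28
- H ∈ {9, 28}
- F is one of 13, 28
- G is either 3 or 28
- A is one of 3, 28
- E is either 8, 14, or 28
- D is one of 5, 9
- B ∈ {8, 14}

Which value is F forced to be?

13

The 8 variables together cover exactly {3, 5, 8, 9, 13, 14, 18, 28} — 8 values for 8 variables — and 5 appears only in D's list, so D = 5.
The 7 still-open variables draw from only 7 values {3, 8, 9, 13, 14, 18, 28}, so each is used; only H can be 9, hence H = 9.
The 6 still-open variables together cover exactly {3, 8, 13, 14, 18, 28} — 6 values for 6 variables — and 18 appears only in C's list, so C = 18.
Among the 5 still-open variables, 13 fits only F (and all 5 values in {3, 8, 13, 14, 28} must be used), so F = 13.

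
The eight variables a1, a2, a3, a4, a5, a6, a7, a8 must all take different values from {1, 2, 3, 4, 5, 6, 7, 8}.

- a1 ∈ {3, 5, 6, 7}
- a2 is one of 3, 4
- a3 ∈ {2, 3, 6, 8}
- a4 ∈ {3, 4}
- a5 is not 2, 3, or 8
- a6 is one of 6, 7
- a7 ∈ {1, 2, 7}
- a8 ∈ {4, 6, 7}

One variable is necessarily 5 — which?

a1

Among the 8 variables, 8 fits only a3 (and all 8 values in {1, 2, 3, 4, 5, 6, 7, 8} must be used), so a3 = 8.
The 7 still-open variables draw from only 7 values {1, 2, 3, 4, 5, 6, 7}, so each is used; only a7 can be 2, hence a7 = 2.
Among the 6 still-open variables, 1 fits only a5 (and all 6 values in {1, 3, 4, 5, 6, 7} must be used), so a5 = 1.
The 5 still-open variables draw from only 5 values {3, 4, 5, 6, 7}, so each is used; only a1 can be 5, hence a1 = 5.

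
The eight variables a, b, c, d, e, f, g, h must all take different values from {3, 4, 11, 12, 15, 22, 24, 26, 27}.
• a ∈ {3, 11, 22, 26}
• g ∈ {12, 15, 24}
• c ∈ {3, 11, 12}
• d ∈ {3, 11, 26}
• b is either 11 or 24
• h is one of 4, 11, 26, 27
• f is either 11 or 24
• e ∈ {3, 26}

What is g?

15

The 2 variables b and f are confined to {11, 24}, which locks those values in; drop them from a, c, d, g, h.
The 2 variables d and e are confined to {3, 26}, which locks those values in; drop them from a, c, h.
a's domain is down to {22}, so a = 22.
That leaves c = 12. Eliminate 12 elsewhere: g.
So g = 15.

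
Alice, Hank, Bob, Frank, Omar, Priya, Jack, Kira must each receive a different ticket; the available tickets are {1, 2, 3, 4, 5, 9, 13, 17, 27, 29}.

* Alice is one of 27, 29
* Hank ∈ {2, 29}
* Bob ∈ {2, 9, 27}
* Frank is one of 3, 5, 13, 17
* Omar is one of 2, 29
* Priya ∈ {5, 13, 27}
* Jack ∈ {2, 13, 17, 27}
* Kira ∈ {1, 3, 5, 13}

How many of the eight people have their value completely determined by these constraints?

2

Hank and Omar between them cover only {2, 29} — a naked pair. Remove those values from Alice, Bob, Jack.
Alice's domain is down to {27}, so Alice = 27. Strike 27 from Bob, Priya, Jack.
Bob must be 9 (only option left).
Determined: Alice=27, Bob=9. The other people each still have more than one consistent value. That makes 2.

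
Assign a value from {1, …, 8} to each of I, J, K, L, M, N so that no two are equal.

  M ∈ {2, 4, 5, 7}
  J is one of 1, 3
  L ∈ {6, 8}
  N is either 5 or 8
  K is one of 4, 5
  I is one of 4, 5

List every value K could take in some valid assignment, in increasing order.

4, 5

I and K between them cover only {4, 5} — a naked pair. Remove those values from M, N.
N has just one choice, so N = 8. So L can't be 8.
L's domain is down to {6}, so L = 6.
No further eliminations apply; K can still be any of 4, 5.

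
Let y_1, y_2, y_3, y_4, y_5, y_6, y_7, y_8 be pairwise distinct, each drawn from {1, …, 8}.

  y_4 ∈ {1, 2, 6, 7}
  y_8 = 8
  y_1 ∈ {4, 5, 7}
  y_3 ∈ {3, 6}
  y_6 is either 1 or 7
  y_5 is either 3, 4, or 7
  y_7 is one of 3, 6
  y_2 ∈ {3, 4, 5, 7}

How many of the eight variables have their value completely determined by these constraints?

3

y_8 has just one choice, so y_8 = 8.
The 7 still-open variables draw from only 7 values {1, 2, 3, 4, 5, 6, 7}, so each is used; only y_4 can be 2, hence y_4 = 2.
The 6 still-open variables draw from only 6 values {1, 3, 4, 5, 6, 7}, so each is used; only y_6 can be 1, hence y_6 = 1.
The 2 variables y_3 and y_7 are confined to {3, 6}, which locks those values in; drop them from y_2, y_5.
Determined: y_4=2, y_6=1, y_8=8. The other variables each still have more than one consistent value. That makes 3.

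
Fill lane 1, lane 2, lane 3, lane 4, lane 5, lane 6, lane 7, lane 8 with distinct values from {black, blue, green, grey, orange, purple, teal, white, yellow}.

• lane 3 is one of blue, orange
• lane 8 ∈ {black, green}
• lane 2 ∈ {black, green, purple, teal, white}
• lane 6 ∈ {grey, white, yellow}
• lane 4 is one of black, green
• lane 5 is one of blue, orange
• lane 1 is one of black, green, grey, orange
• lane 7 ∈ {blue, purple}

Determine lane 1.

grey

lane 3 and lane 5 between them cover only {blue, orange} — a naked pair. Remove those values from lane 1, lane 7.
That leaves lane 7 = purple. Remove purple from lane 2.
lane 4 and lane 8 between them cover only {black, green} — a naked pair. Remove those values from lane 1, lane 2.
So lane 1 = grey.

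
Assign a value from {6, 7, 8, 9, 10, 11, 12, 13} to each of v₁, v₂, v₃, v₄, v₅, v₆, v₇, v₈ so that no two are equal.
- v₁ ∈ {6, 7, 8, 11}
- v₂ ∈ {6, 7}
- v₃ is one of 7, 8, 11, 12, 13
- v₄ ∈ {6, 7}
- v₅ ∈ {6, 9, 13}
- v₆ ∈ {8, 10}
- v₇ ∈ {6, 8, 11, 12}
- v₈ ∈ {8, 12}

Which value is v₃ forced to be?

13

The 8 variables together cover exactly {6, 7, 8, 9, 10, 11, 12, 13} — 8 values for 8 variables — and 9 appears only in v₅'s list, so v₅ = 9.
The 7 still-open variables draw from only 7 values {6, 7, 8, 10, 11, 12, 13}, so each is used; only v₆ can be 10, hence v₆ = 10.
Among the 6 still-open variables, 13 fits only v₃ (and all 6 values in {6, 7, 8, 11, 12, 13} must be used), so v₃ = 13.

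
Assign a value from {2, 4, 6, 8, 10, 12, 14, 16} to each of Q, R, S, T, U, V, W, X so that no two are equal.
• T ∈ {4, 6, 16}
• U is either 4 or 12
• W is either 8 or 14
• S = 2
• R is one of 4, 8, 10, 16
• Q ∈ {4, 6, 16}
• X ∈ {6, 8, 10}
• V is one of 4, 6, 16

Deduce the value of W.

14

S must be 2 (only option left).
The 7 still-open variables draw from only 7 values {4, 6, 8, 10, 12, 14, 16}, so each is used; only U can be 12, hence U = 12.
The 6 still-open variables together cover exactly {4, 6, 8, 10, 14, 16} — 6 values for 6 variables — and 14 appears only in W's list, so W = 14.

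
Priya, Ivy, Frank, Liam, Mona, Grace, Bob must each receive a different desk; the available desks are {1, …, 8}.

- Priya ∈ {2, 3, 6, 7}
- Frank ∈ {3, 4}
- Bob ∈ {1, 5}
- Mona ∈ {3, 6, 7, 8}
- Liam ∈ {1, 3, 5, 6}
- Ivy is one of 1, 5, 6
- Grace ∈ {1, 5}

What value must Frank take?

Grace and Bob share exactly the 2 values {1, 5}; by pigeonhole those values go to them, so strike 1, 5 from Ivy, Liam.
Ivy's domain is down to {6}, so Ivy = 6. Eliminate 6 elsewhere: Priya, Liam, Mona.
Liam must be 3 (only option left). Remove 3 from Priya, Frank, Mona.
So Frank = 4.

4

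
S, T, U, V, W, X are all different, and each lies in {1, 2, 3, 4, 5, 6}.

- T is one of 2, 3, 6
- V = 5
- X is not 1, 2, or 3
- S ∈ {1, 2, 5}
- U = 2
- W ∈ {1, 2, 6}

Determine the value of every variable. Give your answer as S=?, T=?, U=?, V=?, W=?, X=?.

S=1, T=3, U=2, V=5, W=6, X=4

U must be 2 (only option left). So S, T, W can't be 2.
V's domain is down to {5}, so V = 5. Eliminate 5 elsewhere: S, X.
S's domain is down to {1}, so S = 1. Remove 1 from W.
That leaves W = 6. Strike 6 from T, X.
X has just one choice, so X = 4.
T has just one choice, so T = 3.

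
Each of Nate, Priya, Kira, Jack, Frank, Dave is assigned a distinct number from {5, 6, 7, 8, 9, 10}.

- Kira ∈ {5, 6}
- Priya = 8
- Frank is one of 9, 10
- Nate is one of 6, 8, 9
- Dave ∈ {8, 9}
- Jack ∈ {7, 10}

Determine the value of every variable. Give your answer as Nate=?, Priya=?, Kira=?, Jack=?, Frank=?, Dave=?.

Nate=6, Priya=8, Kira=5, Jack=7, Frank=10, Dave=9

Priya's domain is down to {8}, so Priya = 8. Strike 8 from Nate, Dave.
Dave must be 9 (only option left). Strike 9 from Nate, Frank.
Nate must be 6 (only option left). So Kira can't be 6.
Kira must be 5 (only option left).
Frank's domain is down to {10}, so Frank = 10. Strike 10 from Jack.
That leaves Jack = 7.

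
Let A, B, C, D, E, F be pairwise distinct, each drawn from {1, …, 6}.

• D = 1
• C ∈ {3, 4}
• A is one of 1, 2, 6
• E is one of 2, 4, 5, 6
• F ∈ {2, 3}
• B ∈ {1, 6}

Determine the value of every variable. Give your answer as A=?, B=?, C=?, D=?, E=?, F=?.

A=2, B=6, C=4, D=1, E=5, F=3

D's domain is down to {1}, so D = 1. Eliminate 1 elsewhere: A, B.
B has just one choice, so B = 6. So A, E can't be 6.
A has just one choice, so A = 2. Strike 2 from E, F.
F must be 3 (only option left). Remove 3 from C.
C's domain is down to {4}, so C = 4. Eliminate 4 elsewhere: E.
E has just one choice, so E = 5.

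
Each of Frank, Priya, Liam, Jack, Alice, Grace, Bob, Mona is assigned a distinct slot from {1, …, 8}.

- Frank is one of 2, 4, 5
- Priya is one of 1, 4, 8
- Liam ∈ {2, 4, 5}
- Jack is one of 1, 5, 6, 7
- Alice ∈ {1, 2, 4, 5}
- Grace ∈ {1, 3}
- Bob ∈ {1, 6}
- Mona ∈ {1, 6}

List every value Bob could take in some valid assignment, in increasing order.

The 8 variables draw from only 8 values {1, 2, 3, 4, 5, 6, 7, 8}, so each is used; only Grace can be 3, hence Grace = 3.
The 7 still-open variables together cover exactly {1, 2, 4, 5, 6, 7, 8} — 7 values for 7 variables — and 7 appears only in Jack's list, so Jack = 7.
The 6 still-open variables together cover exactly {1, 2, 4, 5, 6, 8} — 6 values for 6 variables — and 8 appears only in Priya's list, so Priya = 8.
Bob and Mona between them cover only {1, 6} — a naked pair. Remove those values from Alice.
No further eliminations apply; Bob can still be any of 1, 6.

1, 6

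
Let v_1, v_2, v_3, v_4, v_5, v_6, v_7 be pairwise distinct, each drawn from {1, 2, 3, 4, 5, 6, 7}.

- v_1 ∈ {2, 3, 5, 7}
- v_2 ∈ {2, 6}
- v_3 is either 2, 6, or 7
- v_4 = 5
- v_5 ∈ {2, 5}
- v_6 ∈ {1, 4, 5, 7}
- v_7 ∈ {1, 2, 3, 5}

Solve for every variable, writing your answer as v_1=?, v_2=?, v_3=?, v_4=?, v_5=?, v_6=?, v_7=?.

v_4 must be 5 (only option left). Remove 5 from v_1, v_5, v_6, v_7.
v_5 has just one choice, so v_5 = 2. So v_1, v_2, v_3, v_7 can't be 2.
v_2 has just one choice, so v_2 = 6. Remove 6 from v_3.
That leaves v_3 = 7. Strike 7 from v_1, v_6.
v_1 has just one choice, so v_1 = 3. Strike 3 from v_7.
That leaves v_7 = 1. So v_6 can't be 1.
v_6's domain is down to {4}, so v_6 = 4.

v_1=3, v_2=6, v_3=7, v_4=5, v_5=2, v_6=4, v_7=1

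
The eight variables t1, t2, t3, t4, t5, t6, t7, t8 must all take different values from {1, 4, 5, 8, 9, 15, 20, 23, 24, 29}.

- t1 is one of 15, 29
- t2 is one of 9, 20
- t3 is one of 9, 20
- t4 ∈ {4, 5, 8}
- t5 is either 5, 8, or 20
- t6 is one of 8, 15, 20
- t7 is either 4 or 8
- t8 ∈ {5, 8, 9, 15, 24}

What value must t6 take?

15

The 8 variables draw from only 8 values {4, 5, 8, 9, 15, 20, 24, 29}, so each is used; only t8 can be 24, hence t8 = 24.
Among the 7 still-open variables, 29 fits only t1 (and all 7 values in {4, 5, 8, 9, 15, 20, 29} must be used), so t1 = 29.
Among the 6 still-open variables, 15 fits only t6 (and all 6 values in {4, 5, 8, 9, 15, 20} must be used), so t6 = 15.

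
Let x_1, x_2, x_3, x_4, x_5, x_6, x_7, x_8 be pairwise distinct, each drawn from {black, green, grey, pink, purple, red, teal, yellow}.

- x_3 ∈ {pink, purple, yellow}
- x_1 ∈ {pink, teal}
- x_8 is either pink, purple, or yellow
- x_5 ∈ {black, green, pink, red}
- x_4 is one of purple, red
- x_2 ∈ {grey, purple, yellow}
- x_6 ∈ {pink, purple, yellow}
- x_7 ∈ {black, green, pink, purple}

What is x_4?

Among the 8 variables, grey fits only x_2 (and all 8 values in {black, green, grey, pink, purple, red, teal, yellow} must be used), so x_2 = grey.
Among the 7 still-open variables, teal fits only x_1 (and all 7 values in {black, green, pink, purple, red, teal, yellow} must be used), so x_1 = teal.
x_3, x_6, x_8 between them cover only {pink, purple, yellow} — a naked triple. Remove those values from x_4, x_5, x_7.
So x_4 = red.

red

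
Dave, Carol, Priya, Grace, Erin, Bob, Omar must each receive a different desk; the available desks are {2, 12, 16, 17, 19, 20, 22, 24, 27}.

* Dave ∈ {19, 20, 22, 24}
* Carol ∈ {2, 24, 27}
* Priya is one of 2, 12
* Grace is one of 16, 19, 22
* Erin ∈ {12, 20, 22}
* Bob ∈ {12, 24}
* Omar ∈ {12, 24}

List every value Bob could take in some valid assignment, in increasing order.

Bob and Omar between them cover only {12, 24} — a naked pair. Remove those values from Dave, Carol, Priya, Erin.
That leaves Priya = 2. Remove 2 from Carol.
That leaves Carol = 27.
No further eliminations apply; Bob can still be any of 12, 24.

12, 24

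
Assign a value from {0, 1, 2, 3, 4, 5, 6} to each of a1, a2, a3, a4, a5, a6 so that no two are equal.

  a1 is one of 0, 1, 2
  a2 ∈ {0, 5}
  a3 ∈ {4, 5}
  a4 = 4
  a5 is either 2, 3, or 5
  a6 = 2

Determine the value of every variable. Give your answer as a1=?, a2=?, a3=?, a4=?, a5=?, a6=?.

a1=1, a2=0, a3=5, a4=4, a5=3, a6=2

a4's domain is down to {4}, so a4 = 4. So a3 can't be 4.
a6 has just one choice, so a6 = 2. Eliminate 2 elsewhere: a1, a5.
That leaves a3 = 5. Remove 5 from a2, a5.
a5 must be 3 (only option left).
a2 has just one choice, so a2 = 0. Eliminate 0 elsewhere: a1.
That leaves a1 = 1.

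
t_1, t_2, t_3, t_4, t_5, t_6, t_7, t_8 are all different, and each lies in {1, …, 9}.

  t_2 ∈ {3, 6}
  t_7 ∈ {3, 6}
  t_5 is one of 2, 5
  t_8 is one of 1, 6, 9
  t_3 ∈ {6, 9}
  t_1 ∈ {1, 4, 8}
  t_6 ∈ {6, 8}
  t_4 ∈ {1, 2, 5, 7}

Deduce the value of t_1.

The 2 variables t_2 and t_7 are confined to {3, 6}, which locks those values in; drop them from t_3, t_6, t_8.
t_3 must be 9 (only option left). Strike 9 from t_8.
That leaves t_6 = 8. Eliminate 8 elsewhere: t_1.
t_8's domain is down to {1}, so t_8 = 1. So t_1, t_4 can't be 1.
So t_1 = 4.

4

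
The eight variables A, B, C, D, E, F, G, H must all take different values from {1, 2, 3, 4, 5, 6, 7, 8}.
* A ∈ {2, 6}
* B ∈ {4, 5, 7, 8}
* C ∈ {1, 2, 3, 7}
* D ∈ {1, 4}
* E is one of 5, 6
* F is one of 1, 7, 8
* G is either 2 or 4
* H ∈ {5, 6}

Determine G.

4

The 8 variables draw from only 8 values {1, 2, 3, 4, 5, 6, 7, 8}, so each is used; only C can be 3, hence C = 3.
E and H share exactly the 2 values {5, 6}; by pigeonhole those values go to them, so strike 5, 6 from A, B.
A must be 2 (only option left). So G can't be 2.
So G = 4.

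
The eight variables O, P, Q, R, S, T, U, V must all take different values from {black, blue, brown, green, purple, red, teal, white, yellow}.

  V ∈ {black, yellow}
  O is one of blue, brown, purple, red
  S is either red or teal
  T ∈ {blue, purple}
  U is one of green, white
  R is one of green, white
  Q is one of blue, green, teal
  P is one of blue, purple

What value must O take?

brown

The 2 variables P and T are confined to {blue, purple}, which locks those values in; drop them from O, Q.
R and U between them cover only {green, white} — a naked pair. Remove those values from Q.
Q must be teal (only option left). Eliminate teal elsewhere: S.
That leaves S = red. Eliminate red elsewhere: O.
So O = brown.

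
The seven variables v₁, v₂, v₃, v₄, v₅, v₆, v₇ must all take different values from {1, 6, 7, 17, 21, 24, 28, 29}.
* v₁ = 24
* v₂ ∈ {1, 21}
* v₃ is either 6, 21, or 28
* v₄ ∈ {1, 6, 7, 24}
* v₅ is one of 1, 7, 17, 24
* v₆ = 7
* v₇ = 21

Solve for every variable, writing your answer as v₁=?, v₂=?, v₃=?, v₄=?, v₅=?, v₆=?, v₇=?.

v₁=24, v₂=1, v₃=28, v₄=6, v₅=17, v₆=7, v₇=21

v₁ has just one choice, so v₁ = 24. Remove 24 from v₄, v₅.
v₆'s domain is down to {7}, so v₆ = 7. Strike 7 from v₄, v₅.
v₇ has just one choice, so v₇ = 21. Strike 21 from v₂, v₃.
v₂ has just one choice, so v₂ = 1. So v₄, v₅ can't be 1.
That leaves v₄ = 6. Remove 6 from v₃.
v₅'s domain is down to {17}, so v₅ = 17.
v₃'s domain is down to {28}, so v₃ = 28.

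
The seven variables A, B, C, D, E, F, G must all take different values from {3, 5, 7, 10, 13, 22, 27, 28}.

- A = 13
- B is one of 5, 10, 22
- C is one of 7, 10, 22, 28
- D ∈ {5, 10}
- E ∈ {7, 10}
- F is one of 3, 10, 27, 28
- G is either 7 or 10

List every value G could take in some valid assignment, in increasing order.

A's domain is down to {13}, so A = 13.
The 2 variables E and G are confined to {7, 10}, which locks those values in; drop them from B, C, D, F.
D must be 5 (only option left). Strike 5 from B.
B has just one choice, so B = 22. So C can't be 22.
C must be 28 (only option left). Remove 28 from F.
No further eliminations apply; G can still be any of 7, 10.

7, 10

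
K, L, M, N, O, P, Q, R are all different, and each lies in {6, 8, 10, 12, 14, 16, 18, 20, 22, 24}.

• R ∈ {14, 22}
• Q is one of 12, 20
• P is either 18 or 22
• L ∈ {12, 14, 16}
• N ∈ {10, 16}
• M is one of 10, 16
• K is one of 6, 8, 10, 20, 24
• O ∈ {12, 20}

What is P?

18

The 2 variables M and N are confined to {10, 16}, which locks those values in; drop them from K, L.
O and Q between them cover only {12, 20} — a naked pair. Remove those values from K, L.
That leaves L = 14. Remove 14 from R.
R has just one choice, so R = 22. Strike 22 from P.
So P = 18.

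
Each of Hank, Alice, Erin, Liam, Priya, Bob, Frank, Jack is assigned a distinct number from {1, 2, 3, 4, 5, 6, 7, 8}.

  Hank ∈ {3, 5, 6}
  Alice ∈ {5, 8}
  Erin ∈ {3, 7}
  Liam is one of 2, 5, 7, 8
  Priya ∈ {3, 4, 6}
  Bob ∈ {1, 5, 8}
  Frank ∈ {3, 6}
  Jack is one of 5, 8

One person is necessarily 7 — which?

The 8 variables draw from only 8 values {1, 2, 3, 4, 5, 6, 7, 8}, so each is used; only Bob can be 1, hence Bob = 1.
The 7 still-open variables draw from only 7 values {2, 3, 4, 5, 6, 7, 8}, so each is used; only Liam can be 2, hence Liam = 2.
The 6 still-open variables together cover exactly {3, 4, 5, 6, 7, 8} — 6 values for 6 variables — and 4 appears only in Priya's list, so Priya = 4.
Among the 5 still-open variables, 7 fits only Erin (and all 5 values in {3, 5, 6, 7, 8} must be used), so Erin = 7.

Erin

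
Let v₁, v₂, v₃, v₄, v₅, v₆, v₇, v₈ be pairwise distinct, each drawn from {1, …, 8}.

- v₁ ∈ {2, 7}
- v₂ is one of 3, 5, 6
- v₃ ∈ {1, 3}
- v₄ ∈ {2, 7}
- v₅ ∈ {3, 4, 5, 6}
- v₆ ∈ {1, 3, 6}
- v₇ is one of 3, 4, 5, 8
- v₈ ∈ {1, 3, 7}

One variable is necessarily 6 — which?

The 8 variables together cover exactly {1, 2, 3, 4, 5, 6, 7, 8} — 8 values for 8 variables — and 8 appears only in v₇'s list, so v₇ = 8.
The 7 still-open variables draw from only 7 values {1, 2, 3, 4, 5, 6, 7}, so each is used; only v₅ can be 4, hence v₅ = 4.
The 6 still-open variables together cover exactly {1, 2, 3, 5, 6, 7} — 6 values for 6 variables — and 5 appears only in v₂'s list, so v₂ = 5.
The 5 still-open variables together cover exactly {1, 2, 3, 6, 7} — 5 values for 5 variables — and 6 appears only in v₆'s list, so v₆ = 6.

v₆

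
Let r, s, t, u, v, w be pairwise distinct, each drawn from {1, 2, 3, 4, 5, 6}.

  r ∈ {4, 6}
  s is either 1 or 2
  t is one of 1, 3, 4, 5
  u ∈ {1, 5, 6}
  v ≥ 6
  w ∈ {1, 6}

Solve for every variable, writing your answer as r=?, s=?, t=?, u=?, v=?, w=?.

v must be 6 (only option left). Remove 6 from r, u, w.
w's domain is down to {1}, so w = 1. So s, t, u can't be 1.
r must be 4 (only option left). So t can't be 4.
s has just one choice, so s = 2.
u must be 5 (only option left). Strike 5 from t.
t must be 3 (only option left).

r=4, s=2, t=3, u=5, v=6, w=1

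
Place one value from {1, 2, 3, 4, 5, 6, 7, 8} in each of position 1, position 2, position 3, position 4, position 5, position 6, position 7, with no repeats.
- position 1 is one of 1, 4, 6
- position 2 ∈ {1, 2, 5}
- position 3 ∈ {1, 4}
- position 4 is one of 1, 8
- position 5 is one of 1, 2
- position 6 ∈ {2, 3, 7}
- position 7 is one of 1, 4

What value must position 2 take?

position 3 and position 7 between them cover only {1, 4} — a naked pair. Remove those values from position 1, position 2, position 4, position 5.
position 1 has just one choice, so position 1 = 6.
position 4 must be 8 (only option left).
position 5 has just one choice, so position 5 = 2. Strike 2 from position 2, position 6.
So position 2 = 5.

5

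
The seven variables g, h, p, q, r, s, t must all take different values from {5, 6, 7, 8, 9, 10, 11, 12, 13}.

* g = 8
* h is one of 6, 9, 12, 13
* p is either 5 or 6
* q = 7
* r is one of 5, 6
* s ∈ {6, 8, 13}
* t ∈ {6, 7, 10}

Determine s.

g has just one choice, so g = 8. Eliminate 8 elsewhere: s.
q must be 7 (only option left). Eliminate 7 elsewhere: t.
p and r between them cover only {5, 6} — a naked pair. Remove those values from h, s, t.
So s = 13.

13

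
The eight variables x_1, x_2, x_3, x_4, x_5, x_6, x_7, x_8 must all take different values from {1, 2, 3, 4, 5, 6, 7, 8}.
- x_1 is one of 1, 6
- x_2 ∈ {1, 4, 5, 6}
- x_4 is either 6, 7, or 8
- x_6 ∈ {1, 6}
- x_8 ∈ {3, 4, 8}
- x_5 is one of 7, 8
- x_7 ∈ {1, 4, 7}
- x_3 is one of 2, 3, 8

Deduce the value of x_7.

The 8 variables draw from only 8 values {1, 2, 3, 4, 5, 6, 7, 8}, so each is used; only x_3 can be 2, hence x_3 = 2.
Among the 7 still-open variables, 3 fits only x_8 (and all 7 values in {1, 3, 4, 5, 6, 7, 8} must be used), so x_8 = 3.
The 6 still-open variables together cover exactly {1, 4, 5, 6, 7, 8} — 6 values for 6 variables — and 5 appears only in x_2's list, so x_2 = 5.
Among the 5 still-open variables, 4 fits only x_7 (and all 5 values in {1, 4, 6, 7, 8} must be used), so x_7 = 4.

4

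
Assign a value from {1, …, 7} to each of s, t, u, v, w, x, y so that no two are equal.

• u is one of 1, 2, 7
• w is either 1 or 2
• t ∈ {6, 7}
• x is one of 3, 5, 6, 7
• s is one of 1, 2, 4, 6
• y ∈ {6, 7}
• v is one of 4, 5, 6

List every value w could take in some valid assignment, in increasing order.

1, 2

The 7 variables draw from only 7 values {1, 2, 3, 4, 5, 6, 7}, so each is used; only x can be 3, hence x = 3.
The 6 still-open variables together cover exactly {1, 2, 4, 5, 6, 7} — 6 values for 6 variables — and 5 appears only in v's list, so v = 5.
Among the 5 still-open variables, 4 fits only s (and all 5 values in {1, 2, 4, 6, 7} must be used), so s = 4.
t and y share exactly the 2 values {6, 7}; by pigeonhole those values go to them, so strike 6, 7 from u.
No further eliminations apply; w can still be any of 1, 2.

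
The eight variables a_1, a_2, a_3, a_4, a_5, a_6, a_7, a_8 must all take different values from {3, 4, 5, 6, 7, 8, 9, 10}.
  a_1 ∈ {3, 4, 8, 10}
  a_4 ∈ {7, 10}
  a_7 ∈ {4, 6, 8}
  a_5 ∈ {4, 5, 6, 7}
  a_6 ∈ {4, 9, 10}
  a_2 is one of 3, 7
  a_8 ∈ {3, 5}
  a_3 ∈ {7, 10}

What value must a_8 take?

The 8 variables together cover exactly {3, 4, 5, 6, 7, 8, 9, 10} — 8 values for 8 variables — and 9 appears only in a_6's list, so a_6 = 9.
a_3 and a_4 share exactly the 2 values {7, 10}; by pigeonhole those values go to them, so strike 7, 10 from a_1, a_2, a_5.
a_2 must be 3 (only option left). So a_1, a_8 can't be 3.
So a_8 = 5.

5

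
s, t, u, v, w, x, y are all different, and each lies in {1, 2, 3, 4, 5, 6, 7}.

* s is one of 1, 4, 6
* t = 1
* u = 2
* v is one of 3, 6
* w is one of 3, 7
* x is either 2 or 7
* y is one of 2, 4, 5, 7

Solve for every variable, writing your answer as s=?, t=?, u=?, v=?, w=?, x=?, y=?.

t has just one choice, so t = 1. Strike 1 from s.
u has just one choice, so u = 2. Eliminate 2 elsewhere: x, y.
x has just one choice, so x = 7. Eliminate 7 elsewhere: w, y.
That leaves w = 3. Eliminate 3 elsewhere: v.
v's domain is down to {6}, so v = 6. Eliminate 6 elsewhere: s.
s's domain is down to {4}, so s = 4. Strike 4 from y.
y has just one choice, so y = 5.

s=4, t=1, u=2, v=6, w=3, x=7, y=5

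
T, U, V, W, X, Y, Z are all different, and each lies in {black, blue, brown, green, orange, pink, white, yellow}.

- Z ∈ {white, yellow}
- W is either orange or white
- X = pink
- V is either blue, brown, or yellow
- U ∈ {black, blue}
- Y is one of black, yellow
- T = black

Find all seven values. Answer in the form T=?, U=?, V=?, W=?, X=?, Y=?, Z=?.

T's domain is down to {black}, so T = black. Strike black from U, Y.
U must be blue (only option left). Remove blue from V.
X must be pink (only option left).
Y has just one choice, so Y = yellow. Eliminate yellow elsewhere: V, Z.
Z has just one choice, so Z = white. So W can't be white.
That leaves V = brown.
W's domain is down to {orange}, so W = orange.

T=black, U=blue, V=brown, W=orange, X=pink, Y=yellow, Z=white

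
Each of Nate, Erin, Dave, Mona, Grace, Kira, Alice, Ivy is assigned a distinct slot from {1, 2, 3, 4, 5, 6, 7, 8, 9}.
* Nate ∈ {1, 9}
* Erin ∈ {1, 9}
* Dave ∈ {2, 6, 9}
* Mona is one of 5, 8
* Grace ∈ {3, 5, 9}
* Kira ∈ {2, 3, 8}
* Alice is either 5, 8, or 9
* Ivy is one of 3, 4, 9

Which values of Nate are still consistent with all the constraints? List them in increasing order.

Among the 8 variables, 4 fits only Ivy (and all 8 values in {1, 2, 3, 4, 5, 6, 8, 9} must be used), so Ivy = 4.
The 7 still-open variables together cover exactly {1, 2, 3, 5, 6, 8, 9} — 7 values for 7 variables — and 6 appears only in Dave's list, so Dave = 6.
The 6 still-open variables draw from only 6 values {1, 2, 3, 5, 8, 9}, so each is used; only Kira can be 2, hence Kira = 2.
Among the 5 still-open variables, 3 fits only Grace (and all 5 values in {1, 3, 5, 8, 9} must be used), so Grace = 3.
The 2 variables Nate and Erin are confined to {1, 9}, which locks those values in; drop them from Alice.
No further eliminations apply; Nate can still be any of 1, 9.

1, 9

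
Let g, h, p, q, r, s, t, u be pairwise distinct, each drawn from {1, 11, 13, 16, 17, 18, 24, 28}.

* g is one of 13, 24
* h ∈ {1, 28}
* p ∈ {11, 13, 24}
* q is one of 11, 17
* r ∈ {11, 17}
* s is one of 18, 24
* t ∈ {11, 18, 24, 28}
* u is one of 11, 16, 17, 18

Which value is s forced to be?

The 8 variables together cover exactly {1, 11, 13, 16, 17, 18, 24, 28} — 8 values for 8 variables — and 1 appears only in h's list, so h = 1.
Among the 7 still-open variables, 16 fits only u (and all 7 values in {11, 13, 16, 17, 18, 24, 28} must be used), so u = 16.
The 6 still-open variables draw from only 6 values {11, 13, 17, 18, 24, 28}, so each is used; only t can be 28, hence t = 28.
The 5 still-open variables together cover exactly {11, 13, 17, 18, 24} — 5 values for 5 variables — and 18 appears only in s's list, so s = 18.

18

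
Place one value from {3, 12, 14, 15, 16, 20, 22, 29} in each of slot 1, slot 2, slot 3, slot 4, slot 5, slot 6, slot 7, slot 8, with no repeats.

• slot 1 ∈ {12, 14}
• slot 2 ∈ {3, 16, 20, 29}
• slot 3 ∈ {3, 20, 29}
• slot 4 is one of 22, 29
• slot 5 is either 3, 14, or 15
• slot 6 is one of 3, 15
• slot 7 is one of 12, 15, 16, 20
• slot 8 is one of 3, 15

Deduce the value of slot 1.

The 8 variables together cover exactly {3, 12, 14, 15, 16, 20, 22, 29} — 8 values for 8 variables — and 22 appears only in slot 4's list, so slot 4 = 22.
slot 6 and slot 8 share exactly the 2 values {3, 15}; by pigeonhole those values go to them, so strike 3, 15 from slot 2, slot 3, slot 5, slot 7.
slot 5's domain is down to {14}, so slot 5 = 14. Strike 14 from slot 1.
So slot 1 = 12.

12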